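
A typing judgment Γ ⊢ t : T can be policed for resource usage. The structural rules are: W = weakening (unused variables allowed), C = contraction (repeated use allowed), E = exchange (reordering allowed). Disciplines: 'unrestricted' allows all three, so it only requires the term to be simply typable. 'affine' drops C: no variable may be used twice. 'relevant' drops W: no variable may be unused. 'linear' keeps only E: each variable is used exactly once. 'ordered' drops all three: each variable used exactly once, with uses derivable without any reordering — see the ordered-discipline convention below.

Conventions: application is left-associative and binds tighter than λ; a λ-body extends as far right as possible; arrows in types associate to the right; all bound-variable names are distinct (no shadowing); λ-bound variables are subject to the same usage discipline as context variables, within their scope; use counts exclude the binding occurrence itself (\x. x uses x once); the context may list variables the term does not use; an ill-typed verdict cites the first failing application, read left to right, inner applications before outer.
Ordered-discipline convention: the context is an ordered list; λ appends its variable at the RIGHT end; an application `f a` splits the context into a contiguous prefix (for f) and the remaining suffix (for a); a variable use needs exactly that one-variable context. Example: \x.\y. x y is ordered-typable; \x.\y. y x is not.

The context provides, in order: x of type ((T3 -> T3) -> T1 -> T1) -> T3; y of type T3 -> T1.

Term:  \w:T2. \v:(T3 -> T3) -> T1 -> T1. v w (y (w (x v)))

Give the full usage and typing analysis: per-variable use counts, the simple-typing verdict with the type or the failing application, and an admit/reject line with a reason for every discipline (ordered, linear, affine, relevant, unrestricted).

counts: x: 1×, y: 1×, w (λ-bound): 2×, v (λ-bound): 2×
use order (left to right): v, w, y, w, x, v
typing: ill-typed: a function awaiting T3 -> T3 gets T2
ordered: ✗, fails simple typing
linear: ✗, a type mismatch blocks all five
affine: ✗, the type mismatch rejects it
relevant: ✗, not simply typable
unrestricted: ✗, fails simple typing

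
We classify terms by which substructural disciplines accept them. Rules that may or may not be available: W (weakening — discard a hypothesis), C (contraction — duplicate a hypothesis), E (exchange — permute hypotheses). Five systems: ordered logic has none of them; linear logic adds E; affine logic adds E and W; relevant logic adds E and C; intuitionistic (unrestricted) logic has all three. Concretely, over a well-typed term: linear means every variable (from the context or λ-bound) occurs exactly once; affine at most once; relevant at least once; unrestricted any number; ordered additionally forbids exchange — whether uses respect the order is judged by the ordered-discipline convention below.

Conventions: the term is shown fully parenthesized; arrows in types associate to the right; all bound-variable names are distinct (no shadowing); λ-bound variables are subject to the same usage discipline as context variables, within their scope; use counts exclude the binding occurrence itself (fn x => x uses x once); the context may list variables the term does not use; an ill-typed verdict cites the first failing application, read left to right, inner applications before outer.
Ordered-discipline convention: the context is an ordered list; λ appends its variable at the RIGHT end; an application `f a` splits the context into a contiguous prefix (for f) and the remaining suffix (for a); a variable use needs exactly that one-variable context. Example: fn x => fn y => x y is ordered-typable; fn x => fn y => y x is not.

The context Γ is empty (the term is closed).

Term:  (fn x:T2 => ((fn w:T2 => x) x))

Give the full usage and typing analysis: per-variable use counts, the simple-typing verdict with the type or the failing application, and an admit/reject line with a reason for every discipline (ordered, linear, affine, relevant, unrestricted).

usage: x [bound]: 2, w [bound]: 0
use order (left to right): x, x
typing: the term checks, with type T2 -> T2
ordered ✗ (needs contraction — x ×2; needs weakening: w unused)
linear ✗ (needs contraction — x ×2; needs weakening: w unused)
affine ✗ (needs contraction — x ×2)
relevant ✗ (needs weakening: w unused)
unrestricted ✓ (typability at T2 -> T2 is all that's needed)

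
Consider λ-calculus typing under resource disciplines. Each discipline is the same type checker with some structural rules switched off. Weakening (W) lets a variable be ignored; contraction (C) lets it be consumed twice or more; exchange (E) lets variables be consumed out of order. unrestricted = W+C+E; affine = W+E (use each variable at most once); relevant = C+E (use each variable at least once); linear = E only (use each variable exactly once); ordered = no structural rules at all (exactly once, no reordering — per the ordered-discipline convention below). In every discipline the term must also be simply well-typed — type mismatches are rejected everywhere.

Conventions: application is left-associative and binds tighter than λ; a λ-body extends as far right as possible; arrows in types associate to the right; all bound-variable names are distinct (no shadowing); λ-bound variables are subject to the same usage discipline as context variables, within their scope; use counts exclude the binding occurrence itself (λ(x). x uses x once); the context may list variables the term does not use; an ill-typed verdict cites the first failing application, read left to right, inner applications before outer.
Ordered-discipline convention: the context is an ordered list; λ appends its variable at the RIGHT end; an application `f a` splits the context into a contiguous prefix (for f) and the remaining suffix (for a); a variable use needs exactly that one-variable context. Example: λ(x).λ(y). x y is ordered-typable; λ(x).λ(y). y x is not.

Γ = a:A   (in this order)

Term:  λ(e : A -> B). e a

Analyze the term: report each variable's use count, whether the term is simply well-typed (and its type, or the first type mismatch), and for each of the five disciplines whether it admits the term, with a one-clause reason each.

use counts: a=1, e (λ-bound)=1
use order (left to right): e, a
typing: ✓ — (A -> B) -> B
ordered: ✗, no ordered split (uses run e, a)
linear: ✓, single use per variable (a, e)
affine: ✓, no duplicate uses among a, e
relevant: ✓, none of a, e goes unused
unrestricted: ✓, type-checks ((A -> B) -> B) and nothing is barred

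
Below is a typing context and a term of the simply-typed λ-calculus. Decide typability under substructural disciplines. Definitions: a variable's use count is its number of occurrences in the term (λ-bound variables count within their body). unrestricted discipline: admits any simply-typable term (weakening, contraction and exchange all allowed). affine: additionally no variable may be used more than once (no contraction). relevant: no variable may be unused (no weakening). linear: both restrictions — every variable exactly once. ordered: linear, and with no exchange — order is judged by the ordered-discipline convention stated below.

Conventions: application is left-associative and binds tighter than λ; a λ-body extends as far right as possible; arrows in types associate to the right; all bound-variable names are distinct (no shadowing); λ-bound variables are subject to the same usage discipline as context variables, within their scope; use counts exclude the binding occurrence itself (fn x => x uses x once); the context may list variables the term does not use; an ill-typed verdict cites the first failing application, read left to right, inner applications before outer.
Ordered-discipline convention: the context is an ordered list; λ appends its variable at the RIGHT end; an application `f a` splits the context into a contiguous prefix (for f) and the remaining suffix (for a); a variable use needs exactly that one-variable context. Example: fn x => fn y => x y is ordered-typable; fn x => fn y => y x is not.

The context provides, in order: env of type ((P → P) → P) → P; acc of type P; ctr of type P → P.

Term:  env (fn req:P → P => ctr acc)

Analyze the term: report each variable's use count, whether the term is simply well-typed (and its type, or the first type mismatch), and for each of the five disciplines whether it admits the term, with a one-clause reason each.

variable uses: env: 1, acc: 1, ctr: 1, req (λ-bound): 0
uses in reading order: env, ctr, acc
typing: well-typed — term : P
ordered ✗ (req never used (weakening))
linear ✗ (req never used (weakening))
affine ✓ (env, acc, ctr, req: no repeats, contraction unneeded)
relevant ✗ (req never used (weakening))
unrestricted ✓ (typability at P is all that's needed)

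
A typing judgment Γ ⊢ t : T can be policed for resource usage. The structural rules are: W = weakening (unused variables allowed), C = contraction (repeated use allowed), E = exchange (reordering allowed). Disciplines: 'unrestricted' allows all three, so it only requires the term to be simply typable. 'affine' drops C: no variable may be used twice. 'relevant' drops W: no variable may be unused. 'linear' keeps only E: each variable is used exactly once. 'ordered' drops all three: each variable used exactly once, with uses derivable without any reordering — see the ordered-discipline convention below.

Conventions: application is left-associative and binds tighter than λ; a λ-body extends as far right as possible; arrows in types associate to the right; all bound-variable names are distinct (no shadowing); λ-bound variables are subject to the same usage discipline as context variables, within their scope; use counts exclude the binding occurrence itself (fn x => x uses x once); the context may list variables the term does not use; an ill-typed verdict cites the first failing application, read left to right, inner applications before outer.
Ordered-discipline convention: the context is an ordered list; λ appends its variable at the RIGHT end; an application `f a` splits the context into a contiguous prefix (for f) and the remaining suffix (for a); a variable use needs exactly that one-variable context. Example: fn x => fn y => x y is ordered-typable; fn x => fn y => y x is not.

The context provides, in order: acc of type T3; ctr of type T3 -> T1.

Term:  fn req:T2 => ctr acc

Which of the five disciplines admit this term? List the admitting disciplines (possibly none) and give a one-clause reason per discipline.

admitted by: affine, unrestricted
use counts: acc: 1; ctr: 1; req (λ-bound): 0
order of uses: ctr, acc
typing: well-typed at T2 -> T1
ordered ✗ (req never used (weakening))
linear ✗ (req never used (weakening))
affine ✓ (no duplicate uses among acc, ctr, req)
relevant ✗ (req never used (weakening))
unrestricted ✓ (well-typed at T2 -> T1; no restrictions here)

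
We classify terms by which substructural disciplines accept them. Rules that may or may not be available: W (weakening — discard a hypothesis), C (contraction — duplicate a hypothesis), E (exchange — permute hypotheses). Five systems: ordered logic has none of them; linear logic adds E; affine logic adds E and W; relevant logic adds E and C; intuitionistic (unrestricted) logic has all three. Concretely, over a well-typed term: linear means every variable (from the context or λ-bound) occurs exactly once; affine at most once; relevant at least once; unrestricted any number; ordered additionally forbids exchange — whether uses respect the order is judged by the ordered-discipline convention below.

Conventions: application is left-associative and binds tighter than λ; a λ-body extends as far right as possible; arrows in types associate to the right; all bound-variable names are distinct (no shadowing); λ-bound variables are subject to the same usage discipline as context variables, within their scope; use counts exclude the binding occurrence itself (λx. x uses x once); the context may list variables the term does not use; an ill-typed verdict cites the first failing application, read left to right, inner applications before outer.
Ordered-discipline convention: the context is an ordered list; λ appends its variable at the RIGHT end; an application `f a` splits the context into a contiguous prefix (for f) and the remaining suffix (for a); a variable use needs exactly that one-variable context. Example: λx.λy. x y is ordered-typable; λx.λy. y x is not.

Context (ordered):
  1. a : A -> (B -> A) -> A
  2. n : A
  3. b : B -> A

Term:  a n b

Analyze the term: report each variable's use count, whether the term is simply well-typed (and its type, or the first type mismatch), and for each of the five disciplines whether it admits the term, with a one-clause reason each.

counts: a ×1, n ×1, b ×1
use order (left to right): a, n, b
typing: well-typed — term : A
ordered: ✓ — single-use (a, n, b), ordered derivation ok
linear: ✓ — each of a, n, b used exactly once
affine: ✓ — none of a, n, b used more than once
relevant: ✓ — every one of a, n, b appears
unrestricted: ✓ — typability at A is all that's needed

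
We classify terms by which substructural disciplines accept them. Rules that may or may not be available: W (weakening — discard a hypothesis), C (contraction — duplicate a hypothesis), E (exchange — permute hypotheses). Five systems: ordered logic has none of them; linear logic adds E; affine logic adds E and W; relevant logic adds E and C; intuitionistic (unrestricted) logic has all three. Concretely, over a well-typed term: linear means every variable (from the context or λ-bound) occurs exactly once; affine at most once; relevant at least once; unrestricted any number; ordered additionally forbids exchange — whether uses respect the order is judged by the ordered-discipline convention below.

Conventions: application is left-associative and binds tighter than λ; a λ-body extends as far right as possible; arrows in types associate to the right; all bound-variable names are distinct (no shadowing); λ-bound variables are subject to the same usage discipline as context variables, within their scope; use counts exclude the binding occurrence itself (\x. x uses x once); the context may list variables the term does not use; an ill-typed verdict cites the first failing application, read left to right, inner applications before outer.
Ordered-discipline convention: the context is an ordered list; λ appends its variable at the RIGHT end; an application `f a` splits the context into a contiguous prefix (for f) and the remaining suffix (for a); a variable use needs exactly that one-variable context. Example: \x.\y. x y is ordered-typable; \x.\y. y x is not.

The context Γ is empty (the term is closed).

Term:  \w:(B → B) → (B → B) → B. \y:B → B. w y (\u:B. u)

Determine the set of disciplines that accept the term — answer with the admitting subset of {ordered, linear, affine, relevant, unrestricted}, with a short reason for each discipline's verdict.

accepted by: ordered, linear, affine, relevant, unrestricted
usage: w [bound]: 1×, y [bound]: 1×, u [bound]: 1×
use order (left to right): w, y, u
typing: ✓ — ((B → B) → (B → B) → B) → (B → B) → B
ordered: ✓, w, y, u once each; derivable with no W/C/E
linear: ✓, exactly-once usage across w, y, u
affine: ✓, at most one use each (w, y, u)
relevant: ✓, at least one use each (w, y, u)
unrestricted: ✓, type-checks (((B → B) → (B → B) → B) → (B → B) → B) and nothing is barred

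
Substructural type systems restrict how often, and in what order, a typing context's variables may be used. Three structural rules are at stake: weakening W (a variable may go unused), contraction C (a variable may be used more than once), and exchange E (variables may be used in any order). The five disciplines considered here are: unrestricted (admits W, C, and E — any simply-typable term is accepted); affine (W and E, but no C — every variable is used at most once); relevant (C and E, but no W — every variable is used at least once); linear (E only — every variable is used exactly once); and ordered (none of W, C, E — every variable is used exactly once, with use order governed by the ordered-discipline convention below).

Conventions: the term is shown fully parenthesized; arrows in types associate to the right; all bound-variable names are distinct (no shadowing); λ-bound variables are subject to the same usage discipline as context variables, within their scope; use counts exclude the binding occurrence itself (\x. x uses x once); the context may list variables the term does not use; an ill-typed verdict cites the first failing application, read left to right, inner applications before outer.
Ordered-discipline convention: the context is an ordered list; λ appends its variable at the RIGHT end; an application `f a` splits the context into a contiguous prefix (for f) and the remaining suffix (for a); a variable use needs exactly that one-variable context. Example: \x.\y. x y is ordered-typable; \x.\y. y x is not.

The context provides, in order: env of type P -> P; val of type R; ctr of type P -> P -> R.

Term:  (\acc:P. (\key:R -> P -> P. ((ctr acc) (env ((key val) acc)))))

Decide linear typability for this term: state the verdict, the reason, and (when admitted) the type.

no — repeated use of acc ×2
usage: env: 1, val: 1, ctr: 1, acc (λ-bound): 2, key (λ-bound): 1
use order (left to right): ctr, acc, env, key, val, acc
typing: the term checks, with type P -> (R -> P -> P) -> R
per-discipline verdicts: ordered ✗ | linear ✗ | affine ✗ | relevant ✓ | unrestricted ✓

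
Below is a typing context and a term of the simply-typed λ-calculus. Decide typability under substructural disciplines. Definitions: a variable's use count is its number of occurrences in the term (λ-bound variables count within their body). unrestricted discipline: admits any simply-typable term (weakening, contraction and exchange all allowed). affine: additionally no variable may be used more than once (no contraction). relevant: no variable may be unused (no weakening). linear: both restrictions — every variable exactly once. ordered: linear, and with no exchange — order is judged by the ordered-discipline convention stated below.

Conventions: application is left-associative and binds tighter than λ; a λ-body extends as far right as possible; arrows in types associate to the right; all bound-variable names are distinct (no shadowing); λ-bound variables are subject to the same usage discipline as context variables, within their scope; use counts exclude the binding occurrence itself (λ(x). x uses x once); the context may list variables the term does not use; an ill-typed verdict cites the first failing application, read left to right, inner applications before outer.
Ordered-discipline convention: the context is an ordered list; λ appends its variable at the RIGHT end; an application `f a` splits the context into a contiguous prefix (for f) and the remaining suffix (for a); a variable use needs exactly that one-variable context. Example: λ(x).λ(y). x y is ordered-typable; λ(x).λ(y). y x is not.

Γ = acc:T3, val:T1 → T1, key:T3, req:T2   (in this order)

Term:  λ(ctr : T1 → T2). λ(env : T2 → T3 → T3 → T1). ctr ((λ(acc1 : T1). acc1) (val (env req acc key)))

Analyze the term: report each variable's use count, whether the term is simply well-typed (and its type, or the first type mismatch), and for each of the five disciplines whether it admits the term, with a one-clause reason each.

usage: acc: 1×; val: 1×; key: 1×; req: 1×; ctr [bound]: 1×; env [bound]: 1×; acc1 [bound]: 1×
left-to-right use order: ctr, acc1, val, env, req, acc, key
typing: well-typed at (T1 → T2) → (T2 → T3 → T3 → T1) → T2
ordered ✗ (needs exchange: uses follow ctr, acc1, val, env, req, acc, key)
linear ✓ (single use per variable (acc, val, key, req, ctr, env, acc1))
affine ✓ (none of acc, val, key, req, ctr, env, acc1 used more than once)
relevant ✓ (none of acc, val, key, req, ctr, env, acc1 goes unused)
unrestricted ✓ (typability at (T1 → T2) → (T2 → T3 → T3 → T1) → T2 is all that's needed)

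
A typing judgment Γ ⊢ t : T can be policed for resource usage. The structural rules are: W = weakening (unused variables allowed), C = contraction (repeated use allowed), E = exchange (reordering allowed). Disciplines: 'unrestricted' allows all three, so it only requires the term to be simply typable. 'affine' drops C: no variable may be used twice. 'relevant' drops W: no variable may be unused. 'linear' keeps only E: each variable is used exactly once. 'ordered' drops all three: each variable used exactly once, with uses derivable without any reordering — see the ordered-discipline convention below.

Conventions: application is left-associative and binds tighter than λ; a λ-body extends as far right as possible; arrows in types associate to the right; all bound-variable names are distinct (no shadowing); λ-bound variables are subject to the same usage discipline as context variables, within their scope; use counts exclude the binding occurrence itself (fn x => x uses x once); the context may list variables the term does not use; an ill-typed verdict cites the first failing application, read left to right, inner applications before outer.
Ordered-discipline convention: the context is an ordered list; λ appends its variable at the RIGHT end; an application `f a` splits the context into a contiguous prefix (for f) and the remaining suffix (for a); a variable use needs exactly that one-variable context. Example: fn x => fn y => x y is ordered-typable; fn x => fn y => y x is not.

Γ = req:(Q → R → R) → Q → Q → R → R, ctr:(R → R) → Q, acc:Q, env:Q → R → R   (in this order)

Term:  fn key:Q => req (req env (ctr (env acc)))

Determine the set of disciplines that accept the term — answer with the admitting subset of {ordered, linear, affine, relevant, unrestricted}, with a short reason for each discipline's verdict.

admitted in: unrestricted
variable uses: req: 2×; ctr: 1×; acc: 1×; env: 2×; key (bound): 0×
use order (left to right): req, req, env, ctr, env, acc
typing: well-typed — term : Q → Q → Q → R → R
ordered: ✗ — uses contraction: req ×2, env ×2; key left unused
linear: ✗ — uses contraction: req ×2, env ×2; key left unused
affine: ✗ — uses contraction: req ×2, env ×2
relevant: ✗ — key left unused
unrestricted: ✓ — simply typable at Q → Q → Q → R → R; W, C, E all held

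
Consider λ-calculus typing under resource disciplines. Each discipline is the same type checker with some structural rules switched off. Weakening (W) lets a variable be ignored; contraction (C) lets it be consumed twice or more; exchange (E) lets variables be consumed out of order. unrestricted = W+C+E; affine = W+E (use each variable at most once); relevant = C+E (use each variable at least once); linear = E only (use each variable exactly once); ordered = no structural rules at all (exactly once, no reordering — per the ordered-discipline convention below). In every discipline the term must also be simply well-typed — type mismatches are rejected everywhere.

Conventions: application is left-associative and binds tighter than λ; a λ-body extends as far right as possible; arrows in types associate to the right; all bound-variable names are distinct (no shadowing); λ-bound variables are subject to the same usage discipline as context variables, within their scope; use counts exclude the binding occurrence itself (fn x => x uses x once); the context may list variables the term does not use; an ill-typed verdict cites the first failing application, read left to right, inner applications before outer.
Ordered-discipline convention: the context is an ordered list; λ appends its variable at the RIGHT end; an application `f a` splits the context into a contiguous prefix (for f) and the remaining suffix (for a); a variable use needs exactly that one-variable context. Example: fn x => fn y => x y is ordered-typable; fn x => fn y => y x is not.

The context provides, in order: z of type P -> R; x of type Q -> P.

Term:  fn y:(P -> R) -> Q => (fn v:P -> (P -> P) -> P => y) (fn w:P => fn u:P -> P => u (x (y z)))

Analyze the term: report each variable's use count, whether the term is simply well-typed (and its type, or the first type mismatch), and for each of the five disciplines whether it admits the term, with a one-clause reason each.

counts: z=1; x=1; y (bound)=2; v (bound)=0; w (bound)=0; u (bound)=1
use order (left to right): y, u, x, y, z
typing: ✓ — ((P -> R) -> Q) -> (P -> R) -> Q
ordered: ✗, needs contraction — y ×2; unused: v, w — weakening required
linear: ✗, needs contraction — y ×2; unused: v, w — weakening required
affine: ✗, needs contraction — y ×2
relevant: ✗, unused: v, w — weakening required
unrestricted: ✓, type-checks (((P -> R) -> Q) -> (P -> R) -> Q) and nothing is barred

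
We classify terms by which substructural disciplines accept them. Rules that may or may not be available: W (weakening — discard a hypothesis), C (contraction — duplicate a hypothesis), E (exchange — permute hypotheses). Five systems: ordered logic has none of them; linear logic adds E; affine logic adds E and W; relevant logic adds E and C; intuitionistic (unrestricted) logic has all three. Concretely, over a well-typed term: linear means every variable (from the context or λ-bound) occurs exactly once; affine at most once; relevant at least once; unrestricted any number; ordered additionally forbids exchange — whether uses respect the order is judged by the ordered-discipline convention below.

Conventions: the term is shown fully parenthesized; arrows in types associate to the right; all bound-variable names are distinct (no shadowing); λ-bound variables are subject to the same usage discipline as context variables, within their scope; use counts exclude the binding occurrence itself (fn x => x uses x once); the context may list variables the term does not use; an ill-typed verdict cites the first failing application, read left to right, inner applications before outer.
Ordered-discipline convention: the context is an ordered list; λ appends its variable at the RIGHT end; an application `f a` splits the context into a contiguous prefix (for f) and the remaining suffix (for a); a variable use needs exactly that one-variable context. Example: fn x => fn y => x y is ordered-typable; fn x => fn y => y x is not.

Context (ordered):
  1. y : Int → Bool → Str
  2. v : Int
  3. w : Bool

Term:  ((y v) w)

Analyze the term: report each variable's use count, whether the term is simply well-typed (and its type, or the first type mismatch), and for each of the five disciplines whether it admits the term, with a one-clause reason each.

counts: y=1; v=1; w=1
use order (left to right): y, v, w
typing: well-typed — term : Str
ordered: ✓, y, v, w: once each, no exchange needed
linear: ✓, exactly-once usage across y, v, w
affine: ✓, no duplicate uses among y, v, w
relevant: ✓, y, v, w: all used, weakening unneeded
unrestricted: ✓, well-typed at Str; no restrictions here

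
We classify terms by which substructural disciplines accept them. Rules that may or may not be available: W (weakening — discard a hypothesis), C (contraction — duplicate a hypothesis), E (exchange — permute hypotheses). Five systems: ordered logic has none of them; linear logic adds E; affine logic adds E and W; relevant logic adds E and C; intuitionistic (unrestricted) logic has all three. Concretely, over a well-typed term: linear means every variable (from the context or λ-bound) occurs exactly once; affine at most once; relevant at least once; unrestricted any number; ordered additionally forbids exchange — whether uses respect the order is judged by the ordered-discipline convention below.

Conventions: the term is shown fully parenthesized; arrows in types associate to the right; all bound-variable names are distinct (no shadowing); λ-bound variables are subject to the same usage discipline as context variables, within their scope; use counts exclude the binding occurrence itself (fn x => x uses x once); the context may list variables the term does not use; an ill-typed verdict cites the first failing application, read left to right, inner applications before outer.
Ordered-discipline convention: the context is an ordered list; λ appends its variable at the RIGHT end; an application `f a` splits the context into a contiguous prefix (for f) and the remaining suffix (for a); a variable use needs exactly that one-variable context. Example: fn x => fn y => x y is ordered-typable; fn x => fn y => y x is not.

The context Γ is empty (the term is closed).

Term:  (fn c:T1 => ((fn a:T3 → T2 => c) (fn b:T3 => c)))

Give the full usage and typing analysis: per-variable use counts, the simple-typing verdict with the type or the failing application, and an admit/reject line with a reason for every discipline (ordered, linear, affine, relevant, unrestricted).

use counts: c (λ-bound)=2, a (λ-bound)=0, b (λ-bound)=0
order of uses: c, c
typing: ill-typed: argument of type T3 → T1 where T3 → T2 is required
ordered ✗ (fails simple typing)
linear ✗ (a type mismatch blocks all five)
affine ✗ (the type mismatch rejects it)
relevant ✗ (not simply typable)
unrestricted ✗ (fails simple typing)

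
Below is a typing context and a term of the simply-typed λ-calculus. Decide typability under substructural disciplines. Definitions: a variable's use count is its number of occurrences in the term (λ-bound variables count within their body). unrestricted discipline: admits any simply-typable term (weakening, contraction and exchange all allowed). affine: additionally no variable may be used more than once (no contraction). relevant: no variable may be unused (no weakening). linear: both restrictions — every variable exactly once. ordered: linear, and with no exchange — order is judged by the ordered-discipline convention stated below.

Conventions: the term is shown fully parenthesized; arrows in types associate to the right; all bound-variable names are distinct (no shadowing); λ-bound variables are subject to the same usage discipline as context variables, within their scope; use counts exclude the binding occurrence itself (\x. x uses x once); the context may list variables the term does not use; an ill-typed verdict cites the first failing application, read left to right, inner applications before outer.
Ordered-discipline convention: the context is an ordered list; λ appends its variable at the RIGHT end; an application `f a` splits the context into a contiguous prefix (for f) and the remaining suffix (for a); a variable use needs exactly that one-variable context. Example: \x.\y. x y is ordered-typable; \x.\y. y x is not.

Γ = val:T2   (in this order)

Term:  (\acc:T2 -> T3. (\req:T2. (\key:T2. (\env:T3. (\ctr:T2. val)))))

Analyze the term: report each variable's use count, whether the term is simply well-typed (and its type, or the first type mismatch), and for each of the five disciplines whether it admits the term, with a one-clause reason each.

counts: val=1, acc [bound]=0, req [bound]=0, key [bound]=0, env [bound]=0, ctr [bound]=0
uses in reading order: val
typing: well-typed — term : (T2 -> T3) -> T2 -> T2 -> T3 -> T2 -> T2
ordered: ✗ — needs weakening: acc, req, key, env, ctr unused
linear: ✗ — needs weakening: acc, req, key, env, ctr unused
affine: ✓ — no duplicate uses among val, acc, req, key, env, ctr
relevant: ✗ — needs weakening: acc, req, key, env, ctr unused
unrestricted: ✓ — well-typed at (T2 -> T3) -> T2 -> T2 -> T3 -> T2 -> T2; no restrictions here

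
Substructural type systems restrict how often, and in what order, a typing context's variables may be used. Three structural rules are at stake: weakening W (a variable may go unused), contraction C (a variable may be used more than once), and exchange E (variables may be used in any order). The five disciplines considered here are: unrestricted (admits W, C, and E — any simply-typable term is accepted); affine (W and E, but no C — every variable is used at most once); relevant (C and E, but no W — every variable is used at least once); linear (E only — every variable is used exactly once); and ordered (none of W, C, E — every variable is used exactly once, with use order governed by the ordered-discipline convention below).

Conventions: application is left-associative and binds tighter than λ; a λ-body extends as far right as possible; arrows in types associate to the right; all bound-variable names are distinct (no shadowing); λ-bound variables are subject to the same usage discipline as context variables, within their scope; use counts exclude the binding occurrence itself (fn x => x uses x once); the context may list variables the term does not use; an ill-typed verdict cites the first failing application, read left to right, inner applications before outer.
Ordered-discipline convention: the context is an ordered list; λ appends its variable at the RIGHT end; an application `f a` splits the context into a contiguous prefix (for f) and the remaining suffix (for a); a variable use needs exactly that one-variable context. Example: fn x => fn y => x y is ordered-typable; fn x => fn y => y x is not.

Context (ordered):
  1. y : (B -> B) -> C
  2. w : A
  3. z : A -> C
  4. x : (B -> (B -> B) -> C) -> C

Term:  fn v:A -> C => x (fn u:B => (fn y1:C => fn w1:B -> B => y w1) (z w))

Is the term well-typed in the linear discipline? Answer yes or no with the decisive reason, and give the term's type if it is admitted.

no — v, u, y1 never used (weakening)
variable uses: y=1; w=1; z=1; x=1; v [bound]=0; u [bound]=0; y1 [bound]=0; w1 [bound]=1
uses in reading order: x, y, w1, z, w
typing: well-typed at (A -> C) -> C
all disciplines: ordered ✗ · linear ✗ · affine ✓ · relevant ✗ · unrestricted ✓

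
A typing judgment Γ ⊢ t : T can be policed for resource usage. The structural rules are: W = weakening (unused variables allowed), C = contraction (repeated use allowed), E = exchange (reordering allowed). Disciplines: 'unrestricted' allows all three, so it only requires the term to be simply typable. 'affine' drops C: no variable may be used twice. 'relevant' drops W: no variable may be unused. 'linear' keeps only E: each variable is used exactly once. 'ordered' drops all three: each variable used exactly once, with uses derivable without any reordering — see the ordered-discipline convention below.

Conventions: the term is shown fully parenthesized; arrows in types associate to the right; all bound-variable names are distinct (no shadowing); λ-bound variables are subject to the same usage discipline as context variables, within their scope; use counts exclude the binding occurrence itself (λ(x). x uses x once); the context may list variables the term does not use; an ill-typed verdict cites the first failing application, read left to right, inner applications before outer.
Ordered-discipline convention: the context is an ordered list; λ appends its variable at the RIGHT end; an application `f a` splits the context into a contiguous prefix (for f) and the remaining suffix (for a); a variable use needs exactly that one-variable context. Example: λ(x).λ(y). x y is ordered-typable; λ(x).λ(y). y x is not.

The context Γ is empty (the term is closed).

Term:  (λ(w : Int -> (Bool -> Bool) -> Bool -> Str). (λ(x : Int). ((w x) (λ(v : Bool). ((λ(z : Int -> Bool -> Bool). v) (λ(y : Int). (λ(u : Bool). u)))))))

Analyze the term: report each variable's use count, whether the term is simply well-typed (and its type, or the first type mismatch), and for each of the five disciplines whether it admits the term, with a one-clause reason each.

usage: w [bound]=1; x [bound]=1; v [bound]=1; z [bound]=0; y [bound]=0; u [bound]=1
order of uses: w, x, v, u
typing: the term checks, with type (Int -> (Bool -> Bool) -> Bool -> Str) -> Int -> Bool -> Str
ordered: ✗ — unused: z, y — weakening required
linear: ✗ — unused: z, y — weakening required
affine: ✓ — none of w, x, v, z, y, u used more than once
relevant: ✗ — unused: z, y — weakening required
unrestricted: ✓ — type-checks ((Int -> (Bool -> Bool) -> Bool -> Str) -> Int -> Bool -> Str) and nothing is barred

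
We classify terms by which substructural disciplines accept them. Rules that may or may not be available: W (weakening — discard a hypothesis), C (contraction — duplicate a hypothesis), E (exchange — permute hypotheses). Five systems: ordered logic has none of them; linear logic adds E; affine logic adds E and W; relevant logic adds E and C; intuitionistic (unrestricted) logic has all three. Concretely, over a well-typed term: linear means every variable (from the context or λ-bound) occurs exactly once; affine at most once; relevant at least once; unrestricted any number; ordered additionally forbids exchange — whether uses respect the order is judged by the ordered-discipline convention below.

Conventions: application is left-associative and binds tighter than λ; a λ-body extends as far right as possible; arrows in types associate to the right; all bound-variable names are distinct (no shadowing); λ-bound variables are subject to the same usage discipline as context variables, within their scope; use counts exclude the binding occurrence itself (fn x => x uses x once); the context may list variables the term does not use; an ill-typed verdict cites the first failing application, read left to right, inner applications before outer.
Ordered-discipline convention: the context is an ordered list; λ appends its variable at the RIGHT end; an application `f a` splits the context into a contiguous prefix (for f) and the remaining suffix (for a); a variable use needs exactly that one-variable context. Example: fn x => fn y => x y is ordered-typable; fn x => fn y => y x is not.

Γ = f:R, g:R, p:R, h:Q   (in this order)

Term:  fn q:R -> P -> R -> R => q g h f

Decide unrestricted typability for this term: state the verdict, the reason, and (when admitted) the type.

no — the type mismatch rejects it
use counts: f: 1×; g: 1×; p: 0×; h: 1×; q [bound]: 1×
uses in reading order: q, g, h, f
typing: ill-typed: an application expects P but receives Q
summary: ordered ✗, linear ✗, affine ✗, relevant ✗, unrestricted ✗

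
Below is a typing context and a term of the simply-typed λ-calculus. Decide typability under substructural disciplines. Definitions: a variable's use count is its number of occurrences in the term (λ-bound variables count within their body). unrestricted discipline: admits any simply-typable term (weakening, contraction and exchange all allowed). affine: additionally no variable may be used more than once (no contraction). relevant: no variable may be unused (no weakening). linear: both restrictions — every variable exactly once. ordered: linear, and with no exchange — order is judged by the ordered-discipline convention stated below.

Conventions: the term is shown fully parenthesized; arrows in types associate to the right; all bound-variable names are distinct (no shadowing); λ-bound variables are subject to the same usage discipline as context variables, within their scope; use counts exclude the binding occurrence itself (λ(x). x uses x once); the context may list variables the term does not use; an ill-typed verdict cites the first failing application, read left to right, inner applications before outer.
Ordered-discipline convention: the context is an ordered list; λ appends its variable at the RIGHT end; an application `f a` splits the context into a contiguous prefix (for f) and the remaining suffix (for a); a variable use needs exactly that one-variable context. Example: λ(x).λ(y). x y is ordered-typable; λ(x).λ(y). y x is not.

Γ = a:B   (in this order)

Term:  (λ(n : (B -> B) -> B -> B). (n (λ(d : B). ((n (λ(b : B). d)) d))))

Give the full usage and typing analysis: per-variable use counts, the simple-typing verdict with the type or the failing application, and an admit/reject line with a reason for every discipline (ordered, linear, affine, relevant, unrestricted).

use counts: a ×0, n (bound) ×2, d (bound) ×2, b (bound) ×0
order of uses: n, n, d, d
typing: the term checks, with type ((B -> B) -> B -> B) -> B -> B
ordered: ✗ — uses contraction: n ×2, d ×2; a, b left unused
linear: ✗ — uses contraction: n ×2, d ×2; a, b left unused
affine: ✗ — uses contraction: n ×2, d ×2
relevant: ✗ — a, b left unused
unrestricted: ✓ — well-typed at ((B -> B) -> B -> B) -> B -> B; no restrictions here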